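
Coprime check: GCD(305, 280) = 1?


Euclidean algorithm:
305 = 1 * 280 + 25
280 = 11 * 25 + 5
25 = 5 * 5 + 0
GCD(305, 280) = 5

No, not coprime (GCD = 5)


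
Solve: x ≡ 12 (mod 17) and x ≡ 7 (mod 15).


M = 17*15 = 255
M1 = M/17 = 15, M2 = M/15 = 17
M1^(-1) mod 17 = 8, M2^(-1) mod 15 = 8
x = 12*15*8 + 7*17*8 = 2392
2392 mod 255 = 97
Check: 97 mod 17 = 12 ✓, 97 mod 15 = 7 ✓

x ≡ 97 (mod 255)


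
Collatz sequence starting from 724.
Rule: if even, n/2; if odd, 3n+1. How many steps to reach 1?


724 → 362 → 181 → 544 → 272 → 136 → 68 → 34 → 17 → 52 → 26 → 13 → 40 → 20 → 10 → 5 → 16 → 8 → 4 → 2 → 1
Total steps = 20

20 steps


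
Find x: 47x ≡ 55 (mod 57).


GCD(47, 57) = 1, unique solution
a^(-1) mod 57 = 17
x = 17 * 55 mod 57 = 23

x ≡ 23 (mod 57)


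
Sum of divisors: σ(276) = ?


Divisors of 276: 1, 2, 3, 4, 6, 12, 23, 46, 69, 92, 138, 276
Sum = 1 + 2 + 3 + 4 + 6 + 12 + 23 + 46 + 69 + 92 + 138 + 276 = 672

σ(276) = 672


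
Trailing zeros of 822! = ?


floor(822/5) = 164
floor(822/25) = 32
floor(822/125) = 6
floor(822/625) = 1
Total = 203

203 trailing zeros


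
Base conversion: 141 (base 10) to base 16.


141 (base 10) = 141 (decimal)
141 (decimal) = 8D (base 16)


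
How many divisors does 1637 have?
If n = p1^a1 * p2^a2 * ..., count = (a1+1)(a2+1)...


1637 = 1637^1
d(1637) = (1+1) = 2

2 divisors


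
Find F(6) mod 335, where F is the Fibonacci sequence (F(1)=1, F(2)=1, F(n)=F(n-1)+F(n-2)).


F(k) mod 335 for k=1..6:
1, 1, 2, 3, 5, 8
F(6) mod 335 = 8


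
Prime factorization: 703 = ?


703 / 19 = 37
37 / 37 = 1
703 = 19 × 37


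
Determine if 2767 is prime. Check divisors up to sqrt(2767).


Check divisors up to sqrt(2767) = 52.6023
No divisors found.
2767 is prime.

Yes, 2767 is prime


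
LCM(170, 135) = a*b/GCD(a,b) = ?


GCD(170, 135) = 5
LCM = 170*135/5 = 22950/5 = 4590

LCM = 4590


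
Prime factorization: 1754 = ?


1754 / 2 = 877
877 / 877 = 1
1754 = 2 × 877


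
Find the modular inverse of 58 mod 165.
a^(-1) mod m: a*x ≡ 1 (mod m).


Use the extended Euclidean algorithm on (165, 58); each row r = 165*s + 58*t:
r=165, s=1, t=0
r=58, s=0, t=1
q=2: r=49, s=1, t=-2   [165*(1) + 58*(-2) = 49]
q=1: r=9, s=-1, t=3   [165*(-1) + 58*(3) = 9]
q=5: r=4, s=6, t=-17   [165*(6) + 58*(-17) = 4]
q=2: r=1, s=-13, t=37   [165*(-13) + 58*(37) = 1]
q=4: r=0, s=58, t=-165   [165*(58) + 58*(-165) = 0]
GCD = 1 with t = 37, so 58*(37) ≡ 1 (mod 165)
Inverse = 37 mod 165 = 37
Check: 58 * 37 = 2146 ≡ 1 (mod 165)

58^(-1) ≡ 37 (mod 165)


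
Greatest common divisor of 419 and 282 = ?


419 = 1 * 282 + 137
282 = 2 * 137 + 8
137 = 17 * 8 + 1
8 = 8 * 1 + 0
GCD = 1


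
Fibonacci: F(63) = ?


Sequence: 1, 1, 2, 3, 5, 8, 13, 21, 34, 55, 89, 144, 233, 377, 610, 987, 1597, 2584, 4181, 6765, 10946, 17711, 28657, 46368, 75025, 121393, 196418, 317811, 514229, 832040, 1346269, 2178309, 3524578, 5702887, 9227465, 14930352, 24157817, 39088169, 63245986, 102334155, 165580141, 267914296, 433494437, 701408733, 1134903170, 1836311903, 2971215073, 4807526976, 7778742049, 12586269025, 20365011074, 32951280099, 53316291173, 86267571272, 139583862445, 225851433717, 365435296162, 591286729879, 956722026041, 1548008755920, 2504730781961, 4052739537881, 6557470319842
F(63) = 6557470319842


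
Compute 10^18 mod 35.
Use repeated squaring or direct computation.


10^1 mod 35 = 10
10^2 mod 35 = 30
10^3 mod 35 = 20
10^4 mod 35 = 25
10^5 mod 35 = 5
10^6 mod 35 = 15
10^7 mod 35 = 10
10^8 mod 35 = 30
10^9 mod 35 = 20
10^10 mod 35 = 25
10^11 mod 35 = 5
10^12 mod 35 = 15
10^13 mod 35 = 10
10^14 mod 35 = 30
10^15 mod 35 = 20
10^16 mod 35 = 25
10^17 mod 35 = 5
10^18 mod 35 = 15


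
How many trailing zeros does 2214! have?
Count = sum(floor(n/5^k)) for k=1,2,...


floor(2214/5) = 442
floor(2214/25) = 88
floor(2214/125) = 17
floor(2214/625) = 3
Total = 550

550 trailing zeros


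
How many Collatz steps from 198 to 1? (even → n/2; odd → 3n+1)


198 → 99 → 298 → 149 → 448 → 224 → 112 → 56 → 28 → 14 → 7 → 22 → 11 → 34 → 17 → 52 → 26 → 13 → 40 → 20 → 10 → 5 → 16 → 8 → 4 → 2 → 1
Total steps = 26

26 steps


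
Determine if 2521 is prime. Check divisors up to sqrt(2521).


Check divisors up to sqrt(2521) = 50.2096
No divisors found.
2521 is prime.

Yes, 2521 is prime


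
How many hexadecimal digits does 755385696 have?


755385696 in base 16 = 2D064560
Number of digits = 8

8 digits (base 16)


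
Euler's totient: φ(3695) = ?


3695 = 5 × 739
Prime factors: 5, 739
φ(3695) = 3695 × (1-1/5) × (1-1/739)
= 3695 × 4/5 × 738/739 = 2952

φ(3695) = 2952


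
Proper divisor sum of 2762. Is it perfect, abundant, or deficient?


Proper divisors: 1, 2, 1381
Sum = 1 + 2 + 1381 = 1384
1384 < 2762 → deficient

s(2762) = 1384 (deficient)


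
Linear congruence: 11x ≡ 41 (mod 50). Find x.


GCD(11, 50) = 1, unique solution
a^(-1) mod 50 = 41
x = 41 * 41 mod 50 = 31

x ≡ 31 (mod 50)


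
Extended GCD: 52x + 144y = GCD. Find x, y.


Tabular extended Euclidean (each row: r = 52*s + 144*t):
r=52, s=1, t=0
r=144, s=0, t=1
q=0: r=52, s=1, t=0   [52*(1) + 144*(0) = 52]
q=2: r=40, s=-2, t=1   [52*(-2) + 144*(1) = 40]
q=1: r=12, s=3, t=-1   [52*(3) + 144*(-1) = 12]
q=3: r=4, s=-11, t=4   [52*(-11) + 144*(4) = 4]
q=3: r=0, s=36, t=-13   [52*(36) + 144*(-13) = 0]
GCD = 4; from the row with r=4: x=-11, y=4
Check: 52*(-11) + 144*(4) = -572 + 576 = 4

GCD = 4, x = -11, y = 4


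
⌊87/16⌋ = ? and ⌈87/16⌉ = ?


87/16 = 5.4375
floor = 5
ceil = 6

floor = 5, ceil = 6


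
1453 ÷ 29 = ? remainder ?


1453 = 29 * 50 + 3
Check: 1450 + 3 = 1453

q = 50, r = 3


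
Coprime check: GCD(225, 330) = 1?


Euclidean algorithm:
330 = 1 * 225 + 105
225 = 2 * 105 + 15
105 = 7 * 15 + 0
GCD(225, 330) = 15

No, not coprime (GCD = 15)


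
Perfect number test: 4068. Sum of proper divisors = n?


Proper divisors of 4068: 1, 2, 3, 4, 6, 9, 12, 18, 36, 113, 226, 339, 452, 678, 1017, 1356, 2034
Sum = 1 + 2 + 3 + 4 + 6 + 9 + 12 + 18 + 36 + 113 + 226 + 339 + 452 + 678 + 1017 + 1356 + 2034 = 6306

No, 4068 is not perfect (6306 ≠ 4068)


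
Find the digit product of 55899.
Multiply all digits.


5 × 5 × 8 × 9 × 9 = 16200


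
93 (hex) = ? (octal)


93 (base 16) = 147 (decimal)
147 (decimal) = 223 (base 8)


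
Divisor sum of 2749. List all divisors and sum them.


Divisors of 2749: 1, 2749
Sum = 1 + 2749 = 2750

σ(2749) = 2750


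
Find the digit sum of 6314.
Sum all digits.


6 + 3 + 1 + 4 = 14


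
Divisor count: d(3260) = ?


3260 = 2^2 × 5^1 × 163^1
d(3260) = (2+1) × (1+1) × (1+1) = 12

12 divisors


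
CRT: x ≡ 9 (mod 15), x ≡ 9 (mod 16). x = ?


M = 15*16 = 240
M1 = M/15 = 16, M2 = M/16 = 15
M1^(-1) mod 15 = 1, M2^(-1) mod 16 = 15
x = 9*16*1 + 9*15*15 = 2169
2169 mod 240 = 9
Check: 9 mod 15 = 9 ✓, 9 mod 16 = 9 ✓

x ≡ 9 (mod 240)


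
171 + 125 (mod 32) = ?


171 + 125 = 296
296 mod 32 = 8


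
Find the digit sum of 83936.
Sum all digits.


8 + 3 + 9 + 3 + 6 = 29


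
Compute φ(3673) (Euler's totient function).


3673 = 3673
Prime factors: 3673
φ(3673) = 3673 × (1-1/3673)
= 3673 × 3672/3673 = 3672

φ(3673) = 3672


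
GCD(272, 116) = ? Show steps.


272 = 2 * 116 + 40
116 = 2 * 40 + 36
40 = 1 * 36 + 4
36 = 9 * 4 + 0
GCD = 4


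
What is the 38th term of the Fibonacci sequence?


Sequence: 1, 1, 2, 3, 5, 8, 13, 21, 34, 55, 89, 144, 233, 377, 610, 987, 1597, 2584, 4181, 6765, 10946, 17711, 28657, 46368, 75025, 121393, 196418, 317811, 514229, 832040, 1346269, 2178309, 3524578, 5702887, 9227465, 14930352, 24157817, 39088169
F(38) = 39088169


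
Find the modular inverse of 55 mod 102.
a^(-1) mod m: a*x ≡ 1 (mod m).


Use the extended Euclidean algorithm on (102, 55); each row r = 102*s + 55*t:
r=102, s=1, t=0
r=55, s=0, t=1
q=1: r=47, s=1, t=-1   [102*(1) + 55*(-1) = 47]
q=1: r=8, s=-1, t=2   [102*(-1) + 55*(2) = 8]
q=5: r=7, s=6, t=-11   [102*(6) + 55*(-11) = 7]
q=1: r=1, s=-7, t=13   [102*(-7) + 55*(13) = 1]
q=7: r=0, s=55, t=-102   [102*(55) + 55*(-102) = 0]
GCD = 1 with t = 13, so 55*(13) ≡ 1 (mod 102)
Inverse = 13 mod 102 = 13
Check: 55 * 13 = 715 ≡ 1 (mod 102)

55^(-1) ≡ 13 (mod 102)


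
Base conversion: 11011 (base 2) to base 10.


11011 (base 2) = 27 (decimal)
27 (decimal) = 27 (base 10)


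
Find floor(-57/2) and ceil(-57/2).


-57/2 = -28.5000
floor = -29
ceil = -28

floor = -29, ceil = -28


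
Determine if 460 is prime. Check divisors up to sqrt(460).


460 / 2 = 230 (exact division)
460 is NOT prime.

No, 460 is not prime


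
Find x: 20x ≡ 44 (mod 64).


GCD(20, 64) = 4 divides 44
Divide: 5x ≡ 11 (mod 16)
x ≡ 15 (mod 16)


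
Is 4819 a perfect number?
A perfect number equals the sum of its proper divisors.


Proper divisors of 4819: 1, 61, 79
Sum = 1 + 61 + 79 = 141

No, 4819 is not perfect (141 ≠ 4819)


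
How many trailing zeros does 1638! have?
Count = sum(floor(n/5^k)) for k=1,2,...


floor(1638/5) = 327
floor(1638/25) = 65
floor(1638/125) = 13
floor(1638/625) = 2
Total = 407

407 trailing zeros


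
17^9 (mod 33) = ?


17^1 mod 33 = 17
17^2 mod 33 = 25
17^3 mod 33 = 29
17^4 mod 33 = 31
17^5 mod 33 = 32
17^6 mod 33 = 16
17^7 mod 33 = 8
17^8 mod 33 = 4
17^9 mod 33 = 2


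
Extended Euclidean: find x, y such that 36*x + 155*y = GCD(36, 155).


Tabular extended Euclidean (each row: r = 36*s + 155*t):
r=36, s=1, t=0
r=155, s=0, t=1
q=0: r=36, s=1, t=0   [36*(1) + 155*(0) = 36]
q=4: r=11, s=-4, t=1   [36*(-4) + 155*(1) = 11]
q=3: r=3, s=13, t=-3   [36*(13) + 155*(-3) = 3]
q=3: r=2, s=-43, t=10   [36*(-43) + 155*(10) = 2]
q=1: r=1, s=56, t=-13   [36*(56) + 155*(-13) = 1]
q=2: r=0, s=-155, t=36   [36*(-155) + 155*(36) = 0]
GCD = 1; from the row with r=1: x=56, y=-13
Check: 36*(56) + 155*(-13) = 2016 - 2015 = 1

GCD = 1, x = 56, y = -13


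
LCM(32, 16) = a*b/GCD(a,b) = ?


GCD(32, 16) = 16
LCM = 32*16/16 = 512/16 = 32

LCM = 32


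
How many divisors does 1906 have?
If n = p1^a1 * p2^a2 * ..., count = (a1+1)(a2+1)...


1906 = 2^1 × 953^1
d(1906) = (1+1) × (1+1) = 4

4 divisors


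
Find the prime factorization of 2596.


2596 / 2 = 1298
1298 / 2 = 649
649 / 11 = 59
59 / 59 = 1
2596 = 2^2 × 11 × 59


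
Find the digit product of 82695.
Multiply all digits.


8 × 2 × 6 × 9 × 5 = 4320


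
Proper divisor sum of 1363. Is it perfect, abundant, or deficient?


Proper divisors: 1, 29, 47
Sum = 1 + 29 + 47 = 77
77 < 1363 → deficient

s(1363) = 77 (deficient)


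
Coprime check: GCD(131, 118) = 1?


Euclidean algorithm:
131 = 1 * 118 + 13
118 = 9 * 13 + 1
13 = 13 * 1 + 0
GCD(131, 118) = 1

Yes, coprime (GCD = 1)


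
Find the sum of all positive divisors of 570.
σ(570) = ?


Divisors of 570: 1, 2, 3, 5, 6, 10, 15, 19, 30, 38, 57, 95, 114, 190, 285, 570
Sum = 1 + 2 + 3 + 5 + 6 + 10 + 15 + 19 + 30 + 38 + 57 + 95 + 114 + 190 + 285 + 570 = 1440

σ(570) = 1440


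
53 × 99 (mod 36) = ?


53 × 99 = 5247
5247 mod 36 = 27


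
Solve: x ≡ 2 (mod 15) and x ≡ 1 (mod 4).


M = 15*4 = 60
M1 = M/15 = 4, M2 = M/4 = 15
M1^(-1) mod 15 = 4, M2^(-1) mod 4 = 3
x = 2*4*4 + 1*15*3 = 77
77 mod 60 = 17
Check: 17 mod 15 = 2 ✓, 17 mod 4 = 1 ✓

x ≡ 17 (mod 60)


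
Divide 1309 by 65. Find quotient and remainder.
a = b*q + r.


1309 = 65 * 20 + 9
Check: 1300 + 9 = 1309

q = 20, r = 9


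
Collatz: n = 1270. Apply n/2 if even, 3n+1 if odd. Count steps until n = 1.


1270 → 635 → 1906 → 953 → 2860 → 1430 → 715 → 2146 → 1073 → 3220 → 1610 → 805 → 2416 → 1208 → 604 → 302 → 151 → 454 → 227 → 682 → 341 → 1024 → 512 → 256 → 128 → 64 → 32 → 16 → 8 → 4 → 2 → 1
Total steps = 31

31 steps


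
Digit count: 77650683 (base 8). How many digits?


77650683 in base 8 = 450155373
Number of digits = 9

9 digits (base 8)


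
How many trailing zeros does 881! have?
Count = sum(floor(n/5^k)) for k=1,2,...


floor(881/5) = 176
floor(881/25) = 35
floor(881/125) = 7
floor(881/625) = 1
Total = 219

219 trailing zeros


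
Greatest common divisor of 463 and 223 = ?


463 = 2 * 223 + 17
223 = 13 * 17 + 2
17 = 8 * 2 + 1
2 = 2 * 1 + 0
GCD = 1


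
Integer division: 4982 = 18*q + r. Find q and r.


4982 = 18 * 276 + 14
Check: 4968 + 14 = 4982

q = 276, r = 14


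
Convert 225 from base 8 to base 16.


225 (base 8) = 149 (decimal)
149 (decimal) = 95 (base 16)


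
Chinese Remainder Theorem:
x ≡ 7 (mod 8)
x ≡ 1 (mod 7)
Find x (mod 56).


M = 8*7 = 56
M1 = M/8 = 7, M2 = M/7 = 8
M1^(-1) mod 8 = 7, M2^(-1) mod 7 = 1
x = 7*7*7 + 1*8*1 = 351
351 mod 56 = 15
Check: 15 mod 8 = 7 ✓, 15 mod 7 = 1 ✓

x ≡ 15 (mod 56)


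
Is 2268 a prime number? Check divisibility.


2268 / 2 = 1134 (exact division)
2268 is NOT prime.

No, 2268 is not prime


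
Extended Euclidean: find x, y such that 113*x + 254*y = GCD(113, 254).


Tabular extended Euclidean (each row: r = 113*s + 254*t):
r=113, s=1, t=0
r=254, s=0, t=1
q=0: r=113, s=1, t=0   [113*(1) + 254*(0) = 113]
q=2: r=28, s=-2, t=1   [113*(-2) + 254*(1) = 28]
q=4: r=1, s=9, t=-4   [113*(9) + 254*(-4) = 1]
q=28: r=0, s=-254, t=113   [113*(-254) + 254*(113) = 0]
GCD = 1; from the row with r=1: x=9, y=-4
Check: 113*(9) + 254*(-4) = 1017 - 1016 = 1

GCD = 1, x = 9, y = -4


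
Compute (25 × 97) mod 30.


25 × 97 = 2425
2425 mod 30 = 25


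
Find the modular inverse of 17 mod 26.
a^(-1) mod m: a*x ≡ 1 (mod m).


Use the extended Euclidean algorithm on (26, 17); each row r = 26*s + 17*t:
r=26, s=1, t=0
r=17, s=0, t=1
q=1: r=9, s=1, t=-1   [26*(1) + 17*(-1) = 9]
q=1: r=8, s=-1, t=2   [26*(-1) + 17*(2) = 8]
q=1: r=1, s=2, t=-3   [26*(2) + 17*(-3) = 1]
q=8: r=0, s=-17, t=26   [26*(-17) + 17*(26) = 0]
GCD = 1 with t = -3, so 17*(-3) ≡ 1 (mod 26)
Inverse = -3 mod 26 = 23
Check: 17 * 23 = 391 ≡ 1 (mod 26)

17^(-1) ≡ 23 (mod 26)


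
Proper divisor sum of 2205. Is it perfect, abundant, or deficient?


Proper divisors: 1, 3, 5, 7, 9, 15, 21, 35, 45, 49, 63, 105, 147, 245, 315, 441, 735
Sum = 1 + 3 + 5 + 7 + 9 + 15 + 21 + 35 + 45 + 49 + 63 + 105 + 147 + 245 + 315 + 441 + 735 = 2241
2241 > 2205 → abundant

s(2205) = 2241 (abundant)


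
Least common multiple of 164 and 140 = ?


GCD(164, 140) = 4
LCM = 164*140/4 = 22960/4 = 5740

LCM = 5740


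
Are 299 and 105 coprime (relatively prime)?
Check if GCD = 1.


Euclidean algorithm:
299 = 2 * 105 + 89
105 = 1 * 89 + 16
89 = 5 * 16 + 9
16 = 1 * 9 + 7
9 = 1 * 7 + 2
7 = 3 * 2 + 1
2 = 2 * 1 + 0
GCD(299, 105) = 1

Yes, coprime (GCD = 1)


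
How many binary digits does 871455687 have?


871455687 in base 2 = 110011111100010101101111000111
Number of digits = 30

30 digits (base 2)


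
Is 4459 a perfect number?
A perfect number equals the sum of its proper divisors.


Proper divisors of 4459: 1, 7, 13, 49, 91, 343, 637
Sum = 1 + 7 + 13 + 49 + 91 + 343 + 637 = 1141

No, 4459 is not perfect (1141 ≠ 4459)


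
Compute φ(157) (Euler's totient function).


157 = 157
Prime factors: 157
φ(157) = 157 × (1-1/157)
= 157 × 156/157 = 156

φ(157) = 156


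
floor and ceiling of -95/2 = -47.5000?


-95/2 = -47.5000
floor = -48
ceil = -47

floor = -48, ceil = -47


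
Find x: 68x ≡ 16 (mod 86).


GCD(68, 86) = 2 divides 16
Divide: 34x ≡ 8 (mod 43)
x ≡ 23 (mod 43)


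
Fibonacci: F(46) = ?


Sequence: 1, 1, 2, 3, 5, 8, 13, 21, 34, 55, 89, 144, 233, 377, 610, 987, 1597, 2584, 4181, 6765, 10946, 17711, 28657, 46368, 75025, 121393, 196418, 317811, 514229, 832040, 1346269, 2178309, 3524578, 5702887, 9227465, 14930352, 24157817, 39088169, 63245986, 102334155, 165580141, 267914296, 433494437, 701408733, 1134903170, 1836311903
F(46) = 1836311903


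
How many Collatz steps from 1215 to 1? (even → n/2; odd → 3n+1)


1215 → 3646 → 1823 → 5470 → 2735 → 8206 → 4103 → 12310 → 6155 → 18466 → 9233 → 27700 → 13850 → 6925 → 20776 → 10388 → 5194 → 2597 → 7792 → 3896 → 1948 → 974 → 487 → 1462 → 731 → 2194 → 1097 → 3292 → 1646 → 823 → 2470 → 1235 → 3706 → 1853 → 5560 → 2780 → 1390 → 695 → 2086 → 1043 → 3130 → 1565 → 4696 → 2348 → 1174 → 587 → 1762 → 881 → 2644 → 1322 → 661 → 1984 → 992 → 496 → 248 → 124 → 62 → 31 → 94 → 47 → 142 → 71 → 214 → 107 → 322 → 161 → 484 → 242 → 121 → 364 → 182 → 91 → 274 → 137 → 412 → 206 → 103 → 310 → 155 → 466 → 233 → 700 → 350 → 175 → 526 → 263 → 790 → 395 → 1186 → 593 → 1780 → 890 → 445 → 1336 → 668 → 334 → 167 → 502 → 251 → 754 → 377 → 1132 → 566 → 283 → 850 → 425 → 1276 → 638 → 319 → 958 → 479 → 1438 → 719 → 2158 → 1079 → 3238 → 1619 → 4858 → 2429 → 7288 → 3644 → 1822 → 911 → 2734 → 1367 → 4102 → 2051 → 6154 → 3077 → 9232 → 4616 → 2308 → 1154 → 577 → 1732 → 866 → 433 → 1300 → 650 → 325 → 976 → 488 → 244 → 122 → 61 → 184 → 92 → 46 → 23 → 70 → 35 → 106 → 53 → 160 → 80 → 40 → 20 → 10 → 5 → 16 → 8 → 4 → 2 → 1
Total steps = 163

163 steps


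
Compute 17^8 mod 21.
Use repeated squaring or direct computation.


17^1 mod 21 = 17
17^2 mod 21 = 16
17^3 mod 21 = 20
17^4 mod 21 = 4
17^5 mod 21 = 5
17^6 mod 21 = 1
17^7 mod 21 = 17
17^8 mod 21 = 16


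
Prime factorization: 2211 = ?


2211 / 3 = 737
737 / 11 = 67
67 / 67 = 1
2211 = 3 × 11 × 67


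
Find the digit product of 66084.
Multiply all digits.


6 × 6 × 0 × 8 × 4 = 0


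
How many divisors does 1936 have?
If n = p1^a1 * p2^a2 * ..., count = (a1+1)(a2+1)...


1936 = 2^4 × 11^2
d(1936) = (4+1) × (2+1) = 15

15 divisors


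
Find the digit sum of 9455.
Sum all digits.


9 + 4 + 5 + 5 = 23


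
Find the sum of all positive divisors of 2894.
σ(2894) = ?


Divisors of 2894: 1, 2, 1447, 2894
Sum = 1 + 2 + 1447 + 2894 = 4344

σ(2894) = 4344


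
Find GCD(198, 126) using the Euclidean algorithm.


198 = 1 * 126 + 72
126 = 1 * 72 + 54
72 = 1 * 54 + 18
54 = 3 * 18 + 0
GCD = 18


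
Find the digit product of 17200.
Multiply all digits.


1 × 7 × 2 × 0 × 0 = 0


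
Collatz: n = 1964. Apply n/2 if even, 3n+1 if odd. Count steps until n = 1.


1964 → 982 → 491 → 1474 → 737 → 2212 → 1106 → 553 → 1660 → 830 → 415 → 1246 → 623 → 1870 → 935 → 2806 → 1403 → 4210 → 2105 → 6316 → 3158 → 1579 → 4738 → 2369 → 7108 → 3554 → 1777 → 5332 → 2666 → 1333 → 4000 → 2000 → 1000 → 500 → 250 → 125 → 376 → 188 → 94 → 47 → 142 → 71 → 214 → 107 → 322 → 161 → 484 → 242 → 121 → 364 → 182 → 91 → 274 → 137 → 412 → 206 → 103 → 310 → 155 → 466 → 233 → 700 → 350 → 175 → 526 → 263 → 790 → 395 → 1186 → 593 → 1780 → 890 → 445 → 1336 → 668 → 334 → 167 → 502 → 251 → 754 → 377 → 1132 → 566 → 283 → 850 → 425 → 1276 → 638 → 319 → 958 → 479 → 1438 → 719 → 2158 → 1079 → 3238 → 1619 → 4858 → 2429 → 7288 → 3644 → 1822 → 911 → 2734 → 1367 → 4102 → 2051 → 6154 → 3077 → 9232 → 4616 → 2308 → 1154 → 577 → 1732 → 866 → 433 → 1300 → 650 → 325 → 976 → 488 → 244 → 122 → 61 → 184 → 92 → 46 → 23 → 70 → 35 → 106 → 53 → 160 → 80 → 40 → 20 → 10 → 5 → 16 → 8 → 4 → 2 → 1
Total steps = 143

143 steps


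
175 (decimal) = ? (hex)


175 (base 10) = 175 (decimal)
175 (decimal) = AF (base 16)


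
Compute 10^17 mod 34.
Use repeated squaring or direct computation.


10^1 mod 34 = 10
10^2 mod 34 = 32
10^3 mod 34 = 14
10^4 mod 34 = 4
10^5 mod 34 = 6
10^6 mod 34 = 26
10^7 mod 34 = 22
10^8 mod 34 = 16
10^9 mod 34 = 24
10^10 mod 34 = 2
10^11 mod 34 = 20
10^12 mod 34 = 30
10^13 mod 34 = 28
10^14 mod 34 = 8
10^15 mod 34 = 12
10^16 mod 34 = 18
10^17 mod 34 = 10


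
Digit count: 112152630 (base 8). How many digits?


112152630 in base 8 = 653650066
Number of digits = 9

9 digits (base 8)


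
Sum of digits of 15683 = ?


1 + 5 + 6 + 8 + 3 = 23


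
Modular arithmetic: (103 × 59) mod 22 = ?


103 × 59 = 6077
6077 mod 22 = 5


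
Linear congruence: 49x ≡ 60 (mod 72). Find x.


GCD(49, 72) = 1, unique solution
a^(-1) mod 72 = 25
x = 25 * 60 mod 72 = 60

x ≡ 60 (mod 72)


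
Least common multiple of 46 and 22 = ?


GCD(46, 22) = 2
LCM = 46*22/2 = 1012/2 = 506

LCM = 506


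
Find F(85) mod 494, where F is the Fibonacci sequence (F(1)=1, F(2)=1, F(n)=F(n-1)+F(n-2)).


F(k) mod 494 for k=1..85:
1, 1, 2, 3, 5, 8, 13, 21, 34, 55, 89, 144, 233, 377, 116, 493, 115, 114, 229, 343, 78, 421, 5, 426, 431, 363, 300, 169, 469, 144, 119, 263, 382, 151, 39, 190, 229, 419, 154, 79, 233, 312, 51, 363, 414, 283, 203, 486, 195, 187, 382, 75, 457, 38, 1, 39, 40, 79, 119, 198, 317, 21, 338, 359, 203, 68, 271, 339, 116, 455, 77, 38, 115, 153, 268, 421, 195, 122, 317, 439, 262, 207, 469, 182, 157
F(85) mod 494 = 157


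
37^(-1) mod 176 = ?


Use the extended Euclidean algorithm on (176, 37); each row r = 176*s + 37*t:
r=176, s=1, t=0
r=37, s=0, t=1
q=4: r=28, s=1, t=-4   [176*(1) + 37*(-4) = 28]
q=1: r=9, s=-1, t=5   [176*(-1) + 37*(5) = 9]
q=3: r=1, s=4, t=-19   [176*(4) + 37*(-19) = 1]
q=9: r=0, s=-37, t=176   [176*(-37) + 37*(176) = 0]
GCD = 1 with t = -19, so 37*(-19) ≡ 1 (mod 176)
Inverse = -19 mod 176 = 157
Check: 37 * 157 = 5809 ≡ 1 (mod 176)

37^(-1) ≡ 157 (mod 176)


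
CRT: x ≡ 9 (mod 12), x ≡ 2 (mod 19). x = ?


M = 12*19 = 228
M1 = M/12 = 19, M2 = M/19 = 12
M1^(-1) mod 12 = 7, M2^(-1) mod 19 = 8
x = 9*19*7 + 2*12*8 = 1389
1389 mod 228 = 21
Check: 21 mod 12 = 9 ✓, 21 mod 19 = 2 ✓

x ≡ 21 (mod 228)


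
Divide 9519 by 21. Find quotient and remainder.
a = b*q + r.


9519 = 21 * 453 + 6
Check: 9513 + 6 = 9519

q = 453, r = 6


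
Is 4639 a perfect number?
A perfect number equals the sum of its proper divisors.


Proper divisors of 4639: 1
Sum = 1 = 1

No, 4639 is not perfect (1 ≠ 4639)


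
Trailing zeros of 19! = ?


floor(19/5) = 3
Total = 3

3 trailing zeros


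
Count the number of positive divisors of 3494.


3494 = 2^1 × 1747^1
d(3494) = (1+1) × (1+1) = 4

4 divisors


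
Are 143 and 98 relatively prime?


Euclidean algorithm:
143 = 1 * 98 + 45
98 = 2 * 45 + 8
45 = 5 * 8 + 5
8 = 1 * 5 + 3
5 = 1 * 3 + 2
3 = 1 * 2 + 1
2 = 2 * 1 + 0
GCD(143, 98) = 1

Yes, coprime (GCD = 1)


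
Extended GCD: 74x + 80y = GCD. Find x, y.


Tabular extended Euclidean (each row: r = 74*s + 80*t):
r=74, s=1, t=0
r=80, s=0, t=1
q=0: r=74, s=1, t=0   [74*(1) + 80*(0) = 74]
q=1: r=6, s=-1, t=1   [74*(-1) + 80*(1) = 6]
q=12: r=2, s=13, t=-12   [74*(13) + 80*(-12) = 2]
q=3: r=0, s=-40, t=37   [74*(-40) + 80*(37) = 0]
GCD = 2; from the row with r=2: x=13, y=-12
Check: 74*(13) + 80*(-12) = 962 - 960 = 2

GCD = 2, x = 13, y = -12


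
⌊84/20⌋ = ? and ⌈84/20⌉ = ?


84/20 = 4.2000
floor = 4
ceil = 5

floor = 4, ceil = 5


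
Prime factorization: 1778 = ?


1778 / 2 = 889
889 / 7 = 127
127 / 127 = 1
1778 = 2 × 7 × 127


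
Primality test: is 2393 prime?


Check divisors up to sqrt(2393) = 48.9183
No divisors found.
2393 is prime.

Yes, 2393 is prime


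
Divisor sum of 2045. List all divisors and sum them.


Divisors of 2045: 1, 5, 409, 2045
Sum = 1 + 5 + 409 + 2045 = 2460

σ(2045) = 2460


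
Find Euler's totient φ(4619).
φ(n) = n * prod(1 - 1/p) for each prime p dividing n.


4619 = 31 × 149
Prime factors: 31, 149
φ(4619) = 4619 × (1-1/31) × (1-1/149)
= 4619 × 30/31 × 148/149 = 4440

φ(4619) = 4440


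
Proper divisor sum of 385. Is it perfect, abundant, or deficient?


Proper divisors: 1, 5, 7, 11, 35, 55, 77
Sum = 1 + 5 + 7 + 11 + 35 + 55 + 77 = 191
191 < 385 → deficient

s(385) = 191 (deficient)


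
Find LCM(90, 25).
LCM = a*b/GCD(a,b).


GCD(90, 25) = 5
LCM = 90*25/5 = 2250/5 = 450

LCM = 450


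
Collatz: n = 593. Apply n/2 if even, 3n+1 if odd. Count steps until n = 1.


593 → 1780 → 890 → 445 → 1336 → 668 → 334 → 167 → 502 → 251 → 754 → 377 → 1132 → 566 → 283 → 850 → 425 → 1276 → 638 → 319 → 958 → 479 → 1438 → 719 → 2158 → 1079 → 3238 → 1619 → 4858 → 2429 → 7288 → 3644 → 1822 → 911 → 2734 → 1367 → 4102 → 2051 → 6154 → 3077 → 9232 → 4616 → 2308 → 1154 → 577 → 1732 → 866 → 433 → 1300 → 650 → 325 → 976 → 488 → 244 → 122 → 61 → 184 → 92 → 46 → 23 → 70 → 35 → 106 → 53 → 160 → 80 → 40 → 20 → 10 → 5 → 16 → 8 → 4 → 2 → 1
Total steps = 74

74 steps


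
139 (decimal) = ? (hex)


139 (base 10) = 139 (decimal)
139 (decimal) = 8B (base 16)


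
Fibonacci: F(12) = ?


Sequence: 1, 1, 2, 3, 5, 8, 13, 21, 34, 55, 89, 144
F(12) = 144


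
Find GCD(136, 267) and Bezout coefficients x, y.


Tabular extended Euclidean (each row: r = 136*s + 267*t):
r=136, s=1, t=0
r=267, s=0, t=1
q=0: r=136, s=1, t=0   [136*(1) + 267*(0) = 136]
q=1: r=131, s=-1, t=1   [136*(-1) + 267*(1) = 131]
q=1: r=5, s=2, t=-1   [136*(2) + 267*(-1) = 5]
q=26: r=1, s=-53, t=27   [136*(-53) + 267*(27) = 1]
q=5: r=0, s=267, t=-136   [136*(267) + 267*(-136) = 0]
GCD = 1; from the row with r=1: x=-53, y=27
Check: 136*(-53) + 267*(27) = -7208 + 7209 = 1

GCD = 1, x = -53, y = 27


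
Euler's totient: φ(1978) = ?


1978 = 2 × 23 × 43
Prime factors: 2, 23, 43
φ(1978) = 1978 × (1-1/2) × (1-1/23) × (1-1/43)
= 1978 × 1/2 × 22/23 × 42/43 = 924

φ(1978) = 924


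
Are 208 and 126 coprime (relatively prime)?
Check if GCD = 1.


Euclidean algorithm:
208 = 1 * 126 + 82
126 = 1 * 82 + 44
82 = 1 * 44 + 38
44 = 1 * 38 + 6
38 = 6 * 6 + 2
6 = 3 * 2 + 0
GCD(208, 126) = 2

No, not coprime (GCD = 2)


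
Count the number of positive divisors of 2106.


2106 = 2^1 × 3^4 × 13^1
d(2106) = (1+1) × (4+1) × (1+1) = 20

20 divisors


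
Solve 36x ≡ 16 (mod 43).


GCD(36, 43) = 1, unique solution
a^(-1) mod 43 = 6
x = 6 * 16 mod 43 = 10

x ≡ 10 (mod 43)


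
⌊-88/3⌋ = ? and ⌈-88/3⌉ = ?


-88/3 = -29.3333
floor = -30
ceil = -29

floor = -30, ceil = -29


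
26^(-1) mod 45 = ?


Use the extended Euclidean algorithm on (45, 26); each row r = 45*s + 26*t:
r=45, s=1, t=0
r=26, s=0, t=1
q=1: r=19, s=1, t=-1   [45*(1) + 26*(-1) = 19]
q=1: r=7, s=-1, t=2   [45*(-1) + 26*(2) = 7]
q=2: r=5, s=3, t=-5   [45*(3) + 26*(-5) = 5]
q=1: r=2, s=-4, t=7   [45*(-4) + 26*(7) = 2]
q=2: r=1, s=11, t=-19   [45*(11) + 26*(-19) = 1]
q=2: r=0, s=-26, t=45   [45*(-26) + 26*(45) = 0]
GCD = 1 with t = -19, so 26*(-19) ≡ 1 (mod 45)
Inverse = -19 mod 45 = 26
Check: 26 * 26 = 676 ≡ 1 (mod 45)

26^(-1) ≡ 26 (mod 45)


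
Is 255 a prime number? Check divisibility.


255 / 3 = 85 (exact division)
255 is NOT prime.

No, 255 is not prime


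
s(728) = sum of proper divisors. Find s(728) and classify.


Proper divisors: 1, 2, 4, 7, 8, 13, 14, 26, 28, 52, 56, 91, 104, 182, 364
Sum = 1 + 2 + 4 + 7 + 8 + 13 + 14 + 26 + 28 + 52 + 56 + 91 + 104 + 182 + 364 = 952
952 > 728 → abundant

s(728) = 952 (abundant)


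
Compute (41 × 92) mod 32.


41 × 92 = 3772
3772 mod 32 = 28


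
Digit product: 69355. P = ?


6 × 9 × 3 × 5 × 5 = 4050


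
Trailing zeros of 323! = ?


floor(323/5) = 64
floor(323/25) = 12
floor(323/125) = 2
Total = 78

78 trailing zeros


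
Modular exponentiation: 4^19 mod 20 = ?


4^1 mod 20 = 4
4^2 mod 20 = 16
4^3 mod 20 = 4
4^4 mod 20 = 16
4^5 mod 20 = 4
4^6 mod 20 = 16
4^7 mod 20 = 4
4^8 mod 20 = 16
4^9 mod 20 = 4
4^10 mod 20 = 16
4^11 mod 20 = 4
4^12 mod 20 = 16
4^13 mod 20 = 4
4^14 mod 20 = 16
4^15 mod 20 = 4
4^16 mod 20 = 16
4^17 mod 20 = 4
4^18 mod 20 = 16
4^19 mod 20 = 4


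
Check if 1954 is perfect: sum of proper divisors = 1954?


Proper divisors of 1954: 1, 2, 977
Sum = 1 + 2 + 977 = 980

No, 1954 is not perfect (980 ≠ 1954)


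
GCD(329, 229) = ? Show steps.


329 = 1 * 229 + 100
229 = 2 * 100 + 29
100 = 3 * 29 + 13
29 = 2 * 13 + 3
13 = 4 * 3 + 1
3 = 3 * 1 + 0
GCD = 1


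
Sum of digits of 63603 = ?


6 + 3 + 6 + 0 + 3 = 18


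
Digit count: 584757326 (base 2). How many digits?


584757326 in base 2 = 100010110110101011000001001110
Number of digits = 30

30 digits (base 2)


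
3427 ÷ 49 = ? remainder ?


3427 = 49 * 69 + 46
Check: 3381 + 46 = 3427

q = 69, r = 46


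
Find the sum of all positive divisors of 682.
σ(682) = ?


Divisors of 682: 1, 2, 11, 22, 31, 62, 341, 682
Sum = 1 + 2 + 11 + 22 + 31 + 62 + 341 + 682 = 1152

σ(682) = 1152


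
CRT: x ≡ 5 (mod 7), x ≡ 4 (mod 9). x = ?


M = 7*9 = 63
M1 = M/7 = 9, M2 = M/9 = 7
M1^(-1) mod 7 = 4, M2^(-1) mod 9 = 4
x = 5*9*4 + 4*7*4 = 292
292 mod 63 = 40
Check: 40 mod 7 = 5 ✓, 40 mod 9 = 4 ✓

x ≡ 40 (mod 63)


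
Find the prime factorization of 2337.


2337 / 3 = 779
779 / 19 = 41
41 / 41 = 1
2337 = 3 × 19 × 41


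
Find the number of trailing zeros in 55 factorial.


floor(55/5) = 11
floor(55/25) = 2
Total = 13

13 trailing zeros


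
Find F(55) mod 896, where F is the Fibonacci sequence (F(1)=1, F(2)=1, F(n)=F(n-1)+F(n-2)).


F(k) mod 896 for k=1..55:
1, 1, 2, 3, 5, 8, 13, 21, 34, 55, 89, 144, 233, 377, 610, 91, 701, 792, 597, 493, 194, 687, 881, 672, 657, 433, 194, 627, 821, 552, 477, 133, 610, 743, 457, 304, 761, 169, 34, 203, 237, 440, 677, 221, 2, 223, 225, 448, 673, 225, 2, 227, 229, 456, 685
F(55) mod 896 = 685


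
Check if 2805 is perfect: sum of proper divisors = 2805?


Proper divisors of 2805: 1, 3, 5, 11, 15, 17, 33, 51, 55, 85, 165, 187, 255, 561, 935
Sum = 1 + 3 + 5 + 11 + 15 + 17 + 33 + 51 + 55 + 85 + 165 + 187 + 255 + 561 + 935 = 2379

No, 2805 is not perfect (2379 ≠ 2805)


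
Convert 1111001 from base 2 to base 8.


1111001 (base 2) = 121 (decimal)
121 (decimal) = 171 (base 8)


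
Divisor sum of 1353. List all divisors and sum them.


Divisors of 1353: 1, 3, 11, 33, 41, 123, 451, 1353
Sum = 1 + 3 + 11 + 33 + 41 + 123 + 451 + 1353 = 2016

σ(1353) = 2016


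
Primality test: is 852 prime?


852 / 2 = 426 (exact division)
852 is NOT prime.

No, 852 is not prime


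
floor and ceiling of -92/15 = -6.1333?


-92/15 = -6.1333
floor = -7
ceil = -6

floor = -7, ceil = -6


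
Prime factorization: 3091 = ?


3091 / 11 = 281
281 / 281 = 1
3091 = 11 × 281


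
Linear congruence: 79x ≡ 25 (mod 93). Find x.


GCD(79, 93) = 1, unique solution
a^(-1) mod 93 = 73
x = 73 * 25 mod 93 = 58

x ≡ 58 (mod 93)


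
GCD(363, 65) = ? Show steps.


363 = 5 * 65 + 38
65 = 1 * 38 + 27
38 = 1 * 27 + 11
27 = 2 * 11 + 5
11 = 2 * 5 + 1
5 = 5 * 1 + 0
GCD = 1


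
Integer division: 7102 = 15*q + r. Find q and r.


7102 = 15 * 473 + 7
Check: 7095 + 7 = 7102

q = 473, r = 7


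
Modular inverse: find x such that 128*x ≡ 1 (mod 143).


Use the extended Euclidean algorithm on (143, 128); each row r = 143*s + 128*t:
r=143, s=1, t=0
r=128, s=0, t=1
q=1: r=15, s=1, t=-1   [143*(1) + 128*(-1) = 15]
q=8: r=8, s=-8, t=9   [143*(-8) + 128*(9) = 8]
q=1: r=7, s=9, t=-10   [143*(9) + 128*(-10) = 7]
q=1: r=1, s=-17, t=19   [143*(-17) + 128*(19) = 1]
q=7: r=0, s=128, t=-143   [143*(128) + 128*(-143) = 0]
GCD = 1 with t = 19, so 128*(19) ≡ 1 (mod 143)
Inverse = 19 mod 143 = 19
Check: 128 * 19 = 2432 ≡ 1 (mod 143)

128^(-1) ≡ 19 (mod 143)


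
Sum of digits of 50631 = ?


5 + 0 + 6 + 3 + 1 = 15


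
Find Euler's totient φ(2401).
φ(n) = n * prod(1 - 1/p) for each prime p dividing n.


2401 = 7^4
Prime factors: 7
φ(2401) = 2401 × (1-1/7)
= 2401 × 6/7 = 2058

φ(2401) = 2058


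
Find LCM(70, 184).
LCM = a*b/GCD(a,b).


GCD(70, 184) = 2
LCM = 70*184/2 = 12880/2 = 6440

LCM = 6440


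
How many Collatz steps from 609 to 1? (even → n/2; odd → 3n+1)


609 → 1828 → 914 → 457 → 1372 → 686 → 343 → 1030 → 515 → 1546 → 773 → 2320 → 1160 → 580 → 290 → 145 → 436 → 218 → 109 → 328 → 164 → 82 → 41 → 124 → 62 → 31 → 94 → 47 → 142 → 71 → 214 → 107 → 322 → 161 → 484 → 242 → 121 → 364 → 182 → 91 → 274 → 137 → 412 → 206 → 103 → 310 → 155 → 466 → 233 → 700 → 350 → 175 → 526 → 263 → 790 → 395 → 1186 → 593 → 1780 → 890 → 445 → 1336 → 668 → 334 → 167 → 502 → 251 → 754 → 377 → 1132 → 566 → 283 → 850 → 425 → 1276 → 638 → 319 → 958 → 479 → 1438 → 719 → 2158 → 1079 → 3238 → 1619 → 4858 → 2429 → 7288 → 3644 → 1822 → 911 → 2734 → 1367 → 4102 → 2051 → 6154 → 3077 → 9232 → 4616 → 2308 → 1154 → 577 → 1732 → 866 → 433 → 1300 → 650 → 325 → 976 → 488 → 244 → 122 → 61 → 184 → 92 → 46 → 23 → 70 → 35 → 106 → 53 → 160 → 80 → 40 → 20 → 10 → 5 → 16 → 8 → 4 → 2 → 1
Total steps = 131

131 steps


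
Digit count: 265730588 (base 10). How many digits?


265730588 has 9 digits in base 10
floor(log10(265730588)) + 1 = floor(8.4244) + 1 = 9

9 digits (base 10)


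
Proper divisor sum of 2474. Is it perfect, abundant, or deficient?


Proper divisors: 1, 2, 1237
Sum = 1 + 2 + 1237 = 1240
1240 < 2474 → deficient

s(2474) = 1240 (deficient)


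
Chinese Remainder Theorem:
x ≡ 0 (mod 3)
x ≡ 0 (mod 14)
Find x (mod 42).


M = 3*14 = 42
M1 = M/3 = 14, M2 = M/14 = 3
M1^(-1) mod 3 = 2, M2^(-1) mod 14 = 5
x = 0*14*2 + 0*3*5 = 0
0 mod 42 = 0
Check: 0 mod 3 = 0 ✓, 0 mod 14 = 0 ✓

x ≡ 0 (mod 42)


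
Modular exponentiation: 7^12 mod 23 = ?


7^1 mod 23 = 7
7^2 mod 23 = 3
7^3 mod 23 = 21
7^4 mod 23 = 9
7^5 mod 23 = 17
7^6 mod 23 = 4
7^7 mod 23 = 5
7^8 mod 23 = 12
7^9 mod 23 = 15
7^10 mod 23 = 13
7^11 mod 23 = 22
7^12 mod 23 = 16


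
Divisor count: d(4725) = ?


4725 = 3^3 × 5^2 × 7^1
d(4725) = (3+1) × (2+1) × (1+1) = 24

24 divisors


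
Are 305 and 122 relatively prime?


Euclidean algorithm:
305 = 2 * 122 + 61
122 = 2 * 61 + 0
GCD(305, 122) = 61

No, not coprime (GCD = 61)


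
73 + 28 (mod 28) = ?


73 + 28 = 101
101 mod 28 = 17


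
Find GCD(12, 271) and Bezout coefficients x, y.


Tabular extended Euclidean (each row: r = 12*s + 271*t):
r=12, s=1, t=0
r=271, s=0, t=1
q=0: r=12, s=1, t=0   [12*(1) + 271*(0) = 12]
q=22: r=7, s=-22, t=1   [12*(-22) + 271*(1) = 7]
q=1: r=5, s=23, t=-1   [12*(23) + 271*(-1) = 5]
q=1: r=2, s=-45, t=2   [12*(-45) + 271*(2) = 2]
q=2: r=1, s=113, t=-5   [12*(113) + 271*(-5) = 1]
q=2: r=0, s=-271, t=12   [12*(-271) + 271*(12) = 0]
GCD = 1; from the row with r=1: x=113, y=-5
Check: 12*(113) + 271*(-5) = 1356 - 1355 = 1

GCD = 1, x = 113, y = -5


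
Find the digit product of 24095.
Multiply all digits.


2 × 4 × 0 × 9 × 5 = 0


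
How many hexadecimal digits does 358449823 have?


358449823 in base 16 = 155D829F
Number of digits = 8

8 digits (base 16)


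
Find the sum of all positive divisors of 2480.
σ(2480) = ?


Divisors of 2480: 1, 2, 4, 5, 8, 10, 16, 20, 31, 40, 62, 80, 124, 155, 248, 310, 496, 620, 1240, 2480
Sum = 1 + 2 + 4 + 5 + 8 + 10 + 16 + 20 + 31 + 40 + 62 + 80 + 124 + 155 + 248 + 310 + 496 + 620 + 1240 + 2480 = 5952

σ(2480) = 5952


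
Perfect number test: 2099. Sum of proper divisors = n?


Proper divisors of 2099: 1
Sum = 1 = 1

No, 2099 is not perfect (1 ≠ 2099)


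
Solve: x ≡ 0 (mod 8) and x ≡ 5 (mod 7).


M = 8*7 = 56
M1 = M/8 = 7, M2 = M/7 = 8
M1^(-1) mod 8 = 7, M2^(-1) mod 7 = 1
x = 0*7*7 + 5*8*1 = 40
40 mod 56 = 40
Check: 40 mod 8 = 0 ✓, 40 mod 7 = 5 ✓

x ≡ 40 (mod 56)


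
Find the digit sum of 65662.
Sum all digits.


6 + 5 + 6 + 6 + 2 = 25


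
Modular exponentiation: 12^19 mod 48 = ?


12^1 mod 48 = 12
12^2 mod 48 = 0
12^3 mod 48 = 0
12^4 mod 48 = 0
12^5 mod 48 = 0
12^6 mod 48 = 0
12^7 mod 48 = 0
12^8 mod 48 = 0
12^9 mod 48 = 0
12^10 mod 48 = 0
12^11 mod 48 = 0
12^12 mod 48 = 0
12^13 mod 48 = 0
12^14 mod 48 = 0
12^15 mod 48 = 0
12^16 mod 48 = 0
12^17 mod 48 = 0
12^18 mod 48 = 0
12^19 mod 48 = 0


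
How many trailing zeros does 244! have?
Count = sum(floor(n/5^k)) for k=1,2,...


floor(244/5) = 48
floor(244/25) = 9
floor(244/125) = 1
Total = 58

58 trailing zeros


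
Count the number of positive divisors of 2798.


2798 = 2^1 × 1399^1
d(2798) = (1+1) × (1+1) = 4

4 divisors


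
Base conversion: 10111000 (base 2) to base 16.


10111000 (base 2) = 184 (decimal)
184 (decimal) = B8 (base 16)


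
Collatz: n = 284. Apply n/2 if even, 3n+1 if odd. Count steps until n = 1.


284 → 142 → 71 → 214 → 107 → 322 → 161 → 484 → 242 → 121 → 364 → 182 → 91 → 274 → 137 → 412 → 206 → 103 → 310 → 155 → 466 → 233 → 700 → 350 → 175 → 526 → 263 → 790 → 395 → 1186 → 593 → 1780 → 890 → 445 → 1336 → 668 → 334 → 167 → 502 → 251 → 754 → 377 → 1132 → 566 → 283 → 850 → 425 → 1276 → 638 → 319 → 958 → 479 → 1438 → 719 → 2158 → 1079 → 3238 → 1619 → 4858 → 2429 → 7288 → 3644 → 1822 → 911 → 2734 → 1367 → 4102 → 2051 → 6154 → 3077 → 9232 → 4616 → 2308 → 1154 → 577 → 1732 → 866 → 433 → 1300 → 650 → 325 → 976 → 488 → 244 → 122 → 61 → 184 → 92 → 46 → 23 → 70 → 35 → 106 → 53 → 160 → 80 → 40 → 20 → 10 → 5 → 16 → 8 → 4 → 2 → 1
Total steps = 104

104 steps


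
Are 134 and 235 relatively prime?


Euclidean algorithm:
235 = 1 * 134 + 101
134 = 1 * 101 + 33
101 = 3 * 33 + 2
33 = 16 * 2 + 1
2 = 2 * 1 + 0
GCD(134, 235) = 1

Yes, coprime (GCD = 1)


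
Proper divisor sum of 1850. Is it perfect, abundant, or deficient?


Proper divisors: 1, 2, 5, 10, 25, 37, 50, 74, 185, 370, 925
Sum = 1 + 2 + 5 + 10 + 25 + 37 + 50 + 74 + 185 + 370 + 925 = 1684
1684 < 1850 → deficient

s(1850) = 1684 (deficient)


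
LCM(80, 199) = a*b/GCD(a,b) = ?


GCD(80, 199) = 1
LCM = 80*199/1 = 15920/1 = 15920

LCM = 15920


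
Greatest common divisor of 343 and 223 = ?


343 = 1 * 223 + 120
223 = 1 * 120 + 103
120 = 1 * 103 + 17
103 = 6 * 17 + 1
17 = 17 * 1 + 0
GCD = 1


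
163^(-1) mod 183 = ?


Use the extended Euclidean algorithm on (183, 163); each row r = 183*s + 163*t:
r=183, s=1, t=0
r=163, s=0, t=1
q=1: r=20, s=1, t=-1   [183*(1) + 163*(-1) = 20]
q=8: r=3, s=-8, t=9   [183*(-8) + 163*(9) = 3]
q=6: r=2, s=49, t=-55   [183*(49) + 163*(-55) = 2]
q=1: r=1, s=-57, t=64   [183*(-57) + 163*(64) = 1]
q=2: r=0, s=163, t=-183   [183*(163) + 163*(-183) = 0]
GCD = 1 with t = 64, so 163*(64) ≡ 1 (mod 183)
Inverse = 64 mod 183 = 64
Check: 163 * 64 = 10432 ≡ 1 (mod 183)

163^(-1) ≡ 64 (mod 183)


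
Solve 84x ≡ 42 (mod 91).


GCD(84, 91) = 7 divides 42
Divide: 12x ≡ 6 (mod 13)
x ≡ 7 (mod 13)


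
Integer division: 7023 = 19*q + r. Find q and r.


7023 = 19 * 369 + 12
Check: 7011 + 12 = 7023

q = 369, r = 12


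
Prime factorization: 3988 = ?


3988 / 2 = 1994
1994 / 2 = 997
997 / 997 = 1
3988 = 2^2 × 997


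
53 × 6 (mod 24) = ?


53 × 6 = 318
318 mod 24 = 6


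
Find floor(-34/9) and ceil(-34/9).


-34/9 = -3.7778
floor = -4
ceil = -3

floor = -4, ceil = -3


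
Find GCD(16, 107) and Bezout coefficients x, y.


Tabular extended Euclidean (each row: r = 16*s + 107*t):
r=16, s=1, t=0
r=107, s=0, t=1
q=0: r=16, s=1, t=0   [16*(1) + 107*(0) = 16]
q=6: r=11, s=-6, t=1   [16*(-6) + 107*(1) = 11]
q=1: r=5, s=7, t=-1   [16*(7) + 107*(-1) = 5]
q=2: r=1, s=-20, t=3   [16*(-20) + 107*(3) = 1]
q=5: r=0, s=107, t=-16   [16*(107) + 107*(-16) = 0]
GCD = 1; from the row with r=1: x=-20, y=3
Check: 16*(-20) + 107*(3) = -320 + 321 = 1

GCD = 1, x = -20, y = 3
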